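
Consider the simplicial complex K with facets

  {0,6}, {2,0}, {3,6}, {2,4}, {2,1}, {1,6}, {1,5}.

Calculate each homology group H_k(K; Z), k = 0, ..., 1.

Order the vertices as 0 < 1 < 2 < 3 < 4 < 5 < 6. Listing each simplex with vertices in this order, K has dimension 1 with simplices:

  0-simplices (7): [0], [1], [2], [3], [4], [5], [6]
  1-simplices (7): [0,2], [0,6], [1,2], [1,5], [1,6], [2,4], [3,6]

Hence C_0 ≅ Z^7, C_1 ≅ Z^7.

The boundary map ∂_1: C_1 → C_0 maps an edge to its endpoints' difference, ∂[p,q] = q − p. For instance
  ∂[3,6] = [6] − [3].
As a 7×7 matrix over Z this has rank 6, with invariant factors (1,1,1,1,1,1).

Now H_k = ker ∂_k / im ∂_{k+1}, so:

  H_0: rank C_0 − rank ∂_1 = 7 − 6 = 1, and the invariant factors of ∂_1 are all 1, so H_0 = Z.
  H_1: rank ker ∂_1 − rank ∂_2 = (7 − 6) − 0 = 1, and there is no ∂_2, so H_1 = Z.

As a check, the Euler characteristic is 7 − 7 = 0, which agrees with 1 − 1 = 0.

H_0 = Z,  H_1 = Z.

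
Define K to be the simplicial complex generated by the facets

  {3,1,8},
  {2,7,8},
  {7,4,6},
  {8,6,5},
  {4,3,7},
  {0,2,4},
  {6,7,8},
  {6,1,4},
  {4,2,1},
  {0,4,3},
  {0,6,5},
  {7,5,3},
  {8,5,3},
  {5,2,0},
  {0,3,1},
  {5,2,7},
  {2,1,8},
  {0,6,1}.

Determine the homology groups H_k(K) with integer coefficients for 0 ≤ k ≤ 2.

Order the vertices as 0 < 1 < 2 < 3 < 4 < 5 < 6 < 7 < 8. Listing each simplex with vertices in this order, K has dimension 2 with simplices:

  0-simplices (9): [0], [1], [2], [3], [4], [5], [6], [7], [8]
  1-simplices (27): (27 of them)
  2-simplices (18): [0,1,3], [0,1,6], [0,2,4], [0,2,5], [0,3,4], [0,5,6], [1,2,4], [1,2,8], [1,3,8], [1,4,6], [2,5,7], [2,7,8], [3,4,7], [3,5,7], [3,5,8], [4,6,7], [5,6,8], [6,7,8]

giving chain groups C_0 ≅ Z^9, C_1 ≅ Z^27, C_2 ≅ Z^18.

The boundary map ∂_1: C_1 → C_0 sends each edge [p,q] (with p < q) to q − p. For instance
  ∂[0,6] = [6] − [0].
The 9×27 boundary matrix has rank 8 and Smith normal form diag(1,1,1,1,1,1,1,1).

Boundary ∂_2: C_2 → C_1 sends each 2-simplex [p,q,r] to [q,r] − [p,r] + [p,q]. For instance
  ∂[1,4,6] = [4,6] − [1,6] + [1,4],
  ∂[4,6,7] = [6,7] − [4,7] + [4,6].
The 27×18 boundary matrix has rank 18 and Smith normal form diag(1,1,1,1,1,1,1,1,1,1,1,1,1,1,1,1,1,2).

From H_k ≅ ker(∂_k) / im(∂_{k+1}) we obtain:

  H_0: rank C_0 − rank ∂_1 = 9 − 8 = 1, and the invariant factors of ∂_1 are all 1, so H_0 = Z.
  H_1: rank ker ∂_1 − rank ∂_2 = (27 − 8) − 18 = 1, and ∂_2 has invariant factor 2 > 1, so H_1 = Z ⊕ Z/2.
  H_2: rank ker ∂_2 − rank ∂_3 = (18 − 18) − 0 = 0, and there is no ∂_3, so H_2 = 0.

H_0 = Z,  H_1 = Z ⊕ Z/2,  H_2 = 0.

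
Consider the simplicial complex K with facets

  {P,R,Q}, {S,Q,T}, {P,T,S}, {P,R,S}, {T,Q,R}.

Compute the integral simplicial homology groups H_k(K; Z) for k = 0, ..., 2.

Take the total order P < Q < R < S < T on the vertex set. Then K (dimension 2) consists of the simplices:

  0-simplices (5): P, Q, R, S, T
  1-simplices (10): PQ, PR, PS, PT, QR, QS, QT, RS, RT, ST
  2-simplices (5): PQR, PRS, PST, QRT, QST

giving chain groups C_0 ≅ Z^5, C_1 ≅ Z^10, C_2 ≅ Z^5.

Boundary ∂_1: C_1 → C_0 sends each edge [p,q] (with p < q) to q − p. For instance
  ∂QT = T − Q.
This gives a 5×10 integer matrix of rank 4; reducing to Smith normal form yields diagonal entries (1,1,1,1).

∂_2: C_2 → C_1 acts by ∂[p,q,r] = [q,r] − [p,r] + [p,q]. For instance
  ∂PST = ST − PT + PS,
  ∂PQR = QR − PR + PQ.
The 10×5 boundary matrix has rank 5 and Smith normal form diag(1,1,1,1,1).

Now H_k = ker ∂_k / im ∂_{k+1}, so:

  H_0: rank C_0 − rank ∂_1 = 5 − 4 = 1, and the invariant factors of ∂_1 are all 1, so H_0 ≅ Z.
  H_1: rank ker ∂_1 − rank ∂_2 = (10 − 4) − 5 = 1, and the invariant factors of ∂_2 are all 1, so H_1 ≅ Z.
  H_2: rank ker ∂_2 − rank ∂_3 = (5 − 5) − 0 = 0, and there is no ∂_3, so H_2 ≅ 0.

As a check, the Euler characteristic is 5 − 10 + 5 = 0, which agrees with 1 − 1 + 0 = 0.

H_0 = Z,  H_1 = Z,  H_2 = 0.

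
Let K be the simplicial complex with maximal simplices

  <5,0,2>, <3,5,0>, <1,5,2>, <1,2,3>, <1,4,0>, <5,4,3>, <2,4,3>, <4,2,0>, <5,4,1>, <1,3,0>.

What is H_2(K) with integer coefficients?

We work with the vertex ordering 0 < 1 < 2 < 3 < 4 < 5. The simplices of K, each written with vertices in increasing order, are:

  0-simplices (6): [0], [1], [2], [3], [4], [5]
  1-simplices (15): [0,1], [0,2], [0,3], [0,4], [0,5], [1,2], [1,3], [1,4], [1,5], [2,3], [2,4], [2,5], [3,4], [3,5], [4,5]
  2-simplices (10): [0,1,3], [0,1,4], [0,2,4], [0,2,5], [0,3,5], [1,2,3], [1,2,5], [1,4,5], [2,3,4], [3,4,5]

giving chain groups C_0 ≅ Z^6, C_1 ≅ Z^15, C_2 ≅ Z^10.

∂_1: C_1 → C_0 is given by ∂[p,q] = [q] − [p]. For instance
  ∂[2,4] = [4] − [2].
As a 6×15 matrix over Z this has rank 5, with invariant factors (1,1,1,1,1).

The boundary map ∂_2: C_2 → C_1 sends each 2-simplex [p,q,r] to [q,r] − [p,r] + [p,q]. For instance
  ∂[0,3,5] = [3,5] − [0,5] + [0,3],
  ∂[0,1,4] = [1,4] − [0,4] + [0,1].
As a 15×10 matrix over Z this has rank 10, with invariant factors (1,1,1,1,1,1,1,1,1,2).

From H_k ≅ ker(∂_k) / im(∂_{k+1}) we obtain:

  H_2: rank ker ∂_2 − rank ∂_3 = (10 − 10) − 0 = 0, and there is no ∂_3, so H_2 = 0.

(K is a triangulation of the real projective plane RP^2.)

H_2 = 0.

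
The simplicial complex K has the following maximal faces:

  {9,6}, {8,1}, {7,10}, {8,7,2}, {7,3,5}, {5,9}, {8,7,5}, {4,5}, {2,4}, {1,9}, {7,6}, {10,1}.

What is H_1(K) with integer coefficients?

Order the vertices as 1 < 2 < 3 < 4 < 5 < 6 < 7 < 8 < 9 < 10. Listing each simplex with vertices in this order, K has dimension 2 with simplices:

  0-simplices (10): [1], [2], [3], [4], [5], [6], [7], [8], [9], [10]
  1-simplices (16): [1,8], [1,9], [1,10], [2,4], [2,7], [2,8], [3,5], [3,7], [4,5], [5,7], [5,8], [5,9], [6,7], [6,9], [7,8], [7,10]
  2-simplices (3): [2,7,8], [3,5,7], [5,7,8]

so the chain groups are C_0 ≅ Z^10, C_1 ≅ Z^16, C_2 ≅ Z^3.

The boundary map ∂_1: C_1 → C_0 sends each edge [p,q] (with p < q) to q − p. For instance
  ∂[4,5] = [5] − [4].
This gives a 10×16 integer matrix of rank 9; reducing to Smith normal form yields diagonal entries (1,1,1,1,1,1,1,1,1).

The boundary map ∂_2: C_2 → C_1 sends each 2-simplex [p,q,r] to [q,r] − [p,r] + [p,q]. For instance
  ∂[3,5,7] = [5,7] − [3,7] + [3,5],
  ∂[5,7,8] = [7,8] − [5,8] + [5,7].
As a 16×3 matrix over Z this has rank 3, with invariant factors (1,1,1).

Reading off H_k = ker ∂_k / im ∂_{k+1}:

  H_1: rank ker ∂_1 − rank ∂_2 = (16 − 9) − 3 = 4, and the invariant factors of ∂_2 are all 1, so H_1 ≅ Z^4.

H_1 = Z^4.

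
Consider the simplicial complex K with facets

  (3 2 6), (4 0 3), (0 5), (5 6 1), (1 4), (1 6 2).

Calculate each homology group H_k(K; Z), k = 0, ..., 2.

H_0 = Z,  H_1 = Z^2,  H_2 = 0.

We work with the vertex ordering 0 < 1 < 2 < 3 < 4 < 5 < 6. The simplices of K, each written with vertices in increasing order, are:

  0-simplices (7): [0], [1], [2], [3], [4], [5], [6]
  1-simplices (12): [0,3], [0,4], [0,5], [1,2], [1,4], [1,5], [1,6], [2,3], [2,6], [3,4], [3,6], [5,6]
  2-simplices (4): [0,3,4], [1,2,6], [1,5,6], [2,3,6]

so the chain groups are C_0 ≅ Z^7, C_1 ≅ Z^12, C_2 ≅ Z^4.

The boundary map ∂_1: C_1 → C_0 is given by ∂[p,q] = [q] − [p].
The resulting 7×12 matrix has rank 6, and its Smith normal form has invariant factors (1,1,1,1,1,1).

Boundary ∂_2: C_2 → C_1 acts by ∂[p,q,r] = [q,r] − [p,r] + [p,q]. For instance
  ∂[0,3,4] = [3,4] − [0,4] + [0,3],
  ∂[2,3,6] = [3,6] − [2,6] + [2,3].
As a 12×4 matrix over Z this has rank 4, with invariant factors (1,1,1,1).

From H_k ≅ ker(∂_k) / im(∂_{k+1}) we obtain:

  H_0: rank C_0 − rank ∂_1 = 7 − 6 = 1, and the invariant factors of ∂_1 are all 1, so H_0 = Z.
  H_1: rank ker ∂_1 − rank ∂_2 = (12 − 6) − 4 = 2, and the invariant factors of ∂_2 are all 1, so H_1 = Z^2.
  H_2: rank ker ∂_2 − rank ∂_3 = (4 − 4) − 0 = 0, and there is no ∂_3, so H_2 = 0.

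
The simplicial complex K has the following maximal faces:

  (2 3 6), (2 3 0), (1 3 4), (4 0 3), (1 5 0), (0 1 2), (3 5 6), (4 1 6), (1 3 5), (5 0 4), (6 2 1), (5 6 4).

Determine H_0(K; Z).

Order the vertices as 0 < 1 < 2 < 3 < 4 < 5 < 6. Listing each simplex with vertices in this order, K has dimension 2 with simplices:

  0-simplices (7): [0], [1], [2], [3], [4], [5], [6]
  1-simplices (18): [0,1], [0,2], [0,3], [0,4], [0,5], [1,2], [1,3], [1,4], [1,5], [1,6], [2,3], [2,6], [3,4], [3,5], [3,6], [4,5], [4,6], [5,6]
  2-simplices (12): [0,1,2], [0,1,5], [0,2,3], [0,3,4], [0,4,5], [1,2,6], [1,3,4], [1,3,5], [1,4,6], [2,3,6], [3,5,6], [4,5,6]

Hence C_0 ≅ Z^7, C_1 ≅ Z^18, C_2 ≅ Z^12.

Boundary ∂_1: C_1 → C_0 sends each edge [p,q] (with p < q) to q − p.
The 7×18 boundary matrix has rank 6 and Smith normal form diag(1,1,1,1,1,1).

Boundary ∂_2: C_2 → C_1 acts by ∂[p,q,r] = [q,r] − [p,r] + [p,q]. For instance
  ∂[1,2,6] = [2,6] − [1,6] + [1,2],
  ∂[1,3,4] = [3,4] − [1,4] + [1,3].
This gives a 18×12 integer matrix of rank 12; reducing to Smith normal form yields diagonal entries (1,1,1,1,1,1,1,1,1,1,1,2).

Computing H_k = (kernel of ∂_k) / (image of ∂_{k+1}):

  H_0: rank C_0 − rank ∂_1 = 7 − 6 = 1, and the invariant factors of ∂_1 are all 1, so H_0 = Z.

H_0 ≅ Z.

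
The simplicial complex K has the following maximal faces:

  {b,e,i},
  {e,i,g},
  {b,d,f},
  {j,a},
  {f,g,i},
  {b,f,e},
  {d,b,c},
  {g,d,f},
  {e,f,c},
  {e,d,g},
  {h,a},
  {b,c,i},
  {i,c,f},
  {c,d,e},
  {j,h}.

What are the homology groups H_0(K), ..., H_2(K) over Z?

Take the total order a < b < c < d < e < f < g < h < i < j on the vertex set. Then K (dimension 2) consists of the simplices:

  0-simplices (10): a, b, c, d, e, f, g, h, i, j
  1-simplices (21): ah, aj, bc, bd, be, bf, bi, cd, ce, cf, ci, de, df, dg, ef, eg, ei, fg, fi, gi, hj
  2-simplices (12): bcd, bci, bdf, bef, bei, cde, cef, cfi, deg, dfg, egi, fgi

so the chain groups are C_0 ≅ Z^10, C_1 ≅ Z^21, C_2 ≅ Z^12.

∂_1: C_1 → C_0 maps an edge to its endpoints' difference, ∂[p,q] = q − p.
The 10×21 boundary matrix has rank 8 and Smith normal form diag(1,1,1,1,1,1,1,1).

Boundary ∂_2: C_2 → C_1 acts by ∂[p,q,r] = [q,r] − [p,r] + [p,q]. For instance
  ∂egi = gi − ei + eg,
  ∂dfg = fg − dg + df.
This gives a 21×12 integer matrix of rank 12; reducing to Smith normal form yields diagonal entries (1,1,1,1,1,1,1,1,1,1,1,2).

Now H_k = ker ∂_k / im ∂_{k+1}, so:

  H_0: rank C_0 − rank ∂_1 = 10 − 8 = 2, and the invariant factors of ∂_1 are all 1, so H_0 = Z^2.
  H_1: rank ker ∂_1 − rank ∂_2 = (21 − 8) − 12 = 1, and ∂_2 has invariant factor 2 > 1, so H_1 = Z × Z/2.
  H_2: rank ker ∂_2 − rank ∂_3 = (12 − 12) − 0 = 0, and there is no ∂_3, so H_2 = 0.

H_0 = Z^2,  H_1 = Z × Z/2,  H_2 = 0.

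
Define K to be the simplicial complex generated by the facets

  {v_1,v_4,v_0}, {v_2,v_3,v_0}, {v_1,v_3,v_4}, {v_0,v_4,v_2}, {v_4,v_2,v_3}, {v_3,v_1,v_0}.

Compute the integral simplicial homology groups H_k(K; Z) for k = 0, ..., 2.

K has 5 vertices, 9 edges, 6 triangles.
rank ∂_0 = 0, rank ∂_1 = 4 ⇒ b_0 = 5 − 0 − 4 = 1; all invariant factors of ∂_1 are 1 so no torsion. So H_0 ≅ Z.
rank ∂_1 = 4, rank ∂_2 = 5 ⇒ b_1 = 9 − 4 − 5 = 0; all invariant factors of ∂_2 are 1 so no torsion. So H_1 ≅ 0.
rank ∂_2 = 5, rank ∂_3 = 0 ⇒ b_2 = 6 − 5 − 0 = 1. So H_2 ≅ Z.

H_0 ≅ Z,  H_1 = 0,  H_2 ≅ Z.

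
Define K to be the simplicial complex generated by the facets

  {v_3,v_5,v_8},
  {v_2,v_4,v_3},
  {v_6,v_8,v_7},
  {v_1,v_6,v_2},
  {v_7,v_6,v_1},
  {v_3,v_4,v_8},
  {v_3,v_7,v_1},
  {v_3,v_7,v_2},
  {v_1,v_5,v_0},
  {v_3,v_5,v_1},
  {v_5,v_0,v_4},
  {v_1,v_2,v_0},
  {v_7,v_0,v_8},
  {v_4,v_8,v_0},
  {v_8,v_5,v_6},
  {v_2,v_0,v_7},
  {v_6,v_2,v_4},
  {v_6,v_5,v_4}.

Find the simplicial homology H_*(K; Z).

Order the vertices as v_0 < v_1 < v_2 < v_3 < v_4 < v_5 < v_6 < v_7 < v_8. Listing each simplex with vertices in this order, K has dimension 2 with simplices:

  0-simplices (9): [v_0], [v_1], [v_2], [v_3], [v_4], [v_5], [v_6], [v_7], [v_8]
  1-simplices (27): (27 of them)
  2-simplices (18): (18 of them)

so the chain groups are C_0 ≅ Z^9, C_1 ≅ Z^27, C_2 ≅ Z^18.

The boundary map ∂_1: C_1 → C_0 is given by ∂[p,q] = [q] − [p]. For instance
  ∂[v_3,v_4] = [v_4] − [v_3].
This gives a 9×27 integer matrix of rank 8; reducing to Smith normal form yields diagonal entries (1,1,1,1,1,1,1,1).

∂_2: C_2 → C_1 maps a triangle to the signed sum of its edges. For instance
  ∂[v_1,v_3,v_7] = [v_3,v_7] − [v_1,v_7] + [v_1,v_3],
  ∂[v_0,v_1,v_2] = [v_1,v_2] − [v_0,v_2] + [v_0,v_1].
The 27×18 boundary matrix has rank 18 and Smith normal form diag(1,1,1,1,1,1,1,1,1,1,1,1,1,1,1,1,1,2).

Computing H_k = (kernel of ∂_k) / (image of ∂_{k+1}):

  H_0: rank C_0 − rank ∂_1 = 9 − 8 = 1, and the invariant factors of ∂_1 are all 1, so H_0 ≅ Z.
  H_1: rank ker ∂_1 − rank ∂_2 = (27 − 8) − 18 = 1, and ∂_2 has invariant factor 2 > 1, so H_1 ≅ Z ⊕ Z/2.
  H_2: rank ker ∂_2 − rank ∂_3 = (18 − 18) − 0 = 0, and there is no ∂_3, so H_2 ≅ 0.

H_0 = Z,  H_1 = Z ⊕ Z/2,  H_2 = 0.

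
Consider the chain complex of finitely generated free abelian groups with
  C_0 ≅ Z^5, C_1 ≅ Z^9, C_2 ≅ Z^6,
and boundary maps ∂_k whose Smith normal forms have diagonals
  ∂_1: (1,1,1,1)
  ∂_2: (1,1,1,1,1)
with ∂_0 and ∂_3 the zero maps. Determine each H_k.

H_0 ≅ Z,  H_1 = 0,  H_2 ≅ Z.

H_0: b_0 = 5 − 0 − 4 = 1; torsion from ∂_1 factors > 1: none. So H_0 ≅ Z.
H_1: b_1 = 9 − 4 − 5 = 0; torsion from ∂_2 factors > 1: none. So H_1 ≅ 0.
H_2: b_2 = 6 − 5 − 0 = 1; torsion from ∂_3 factors > 1: none. So H_2 ≅ Z.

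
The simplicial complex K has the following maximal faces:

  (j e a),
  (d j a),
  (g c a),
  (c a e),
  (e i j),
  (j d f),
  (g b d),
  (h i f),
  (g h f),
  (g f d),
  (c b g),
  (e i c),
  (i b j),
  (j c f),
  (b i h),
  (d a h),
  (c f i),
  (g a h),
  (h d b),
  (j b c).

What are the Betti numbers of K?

K has 10 vertices, 30 edges, 20 triangles.
rank ∂_0 = 0, rank ∂_1 = 9 ⇒ b_0 = 10 − 0 − 9 = 1; all invariant factors of ∂_1 are 1 so no torsion. So H_0 = Z.
rank ∂_1 = 9, rank ∂_2 = 20 ⇒ b_1 = 30 − 9 − 20 = 1; ∂_2 has invariant factor(s) [2] giving torsion. So H_1 = Z × Z/2.
rank ∂_2 = 20, rank ∂_3 = 0 ⇒ b_2 = 20 − 20 − 0 = 0. So H_2 = 0.

b_0 = 1, b_1 = 1, b_2 = 0.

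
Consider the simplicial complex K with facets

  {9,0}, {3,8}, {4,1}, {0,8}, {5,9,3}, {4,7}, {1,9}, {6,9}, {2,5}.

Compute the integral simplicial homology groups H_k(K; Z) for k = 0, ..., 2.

H_0 = Z,  H_1 = Z,  H_2 = 0.

We work with the vertex ordering 0 < 1 < 2 < 3 < 4 < 5 < 6 < 7 < 8 < 9. The simplices of K, each written with vertices in increasing order, are:

  0-simplices (10): [0], [1], [2], [3], [4], [5], [6], [7], [8], [9]
  1-simplices (11): [0,8], [0,9], [1,4], [1,9], [2,5], [3,5], [3,8], [3,9], [4,7], [5,9], [6,9]
  2-simplices (1): [3,5,9]

so the chain groups are C_0 ≅ Z^10, C_1 ≅ Z^11, C_2 ≅ Z^1.

Boundary ∂_1: C_1 → C_0 sends each edge [p,q] (with p < q) to q − p. For instance
  ∂[3,8] = [8] − [3].
This gives a 10×11 integer matrix of rank 9; reducing to Smith normal form yields diagonal entries (1,1,1,1,1,1,1,1,1).

Boundary ∂_2: C_2 → C_1 sends each 2-simplex [p,q,r] to [q,r] − [p,r] + [p,q]. For instance
  ∂[3,5,9] = [5,9] − [3,9] + [3,5].
The resulting 11×1 matrix has rank 1, and its Smith normal form has invariant factors (1).

From H_k ≅ ker(∂_k) / im(∂_{k+1}) we obtain:

  H_0: rank C_0 − rank ∂_1 = 10 − 9 = 1, and the invariant factors of ∂_1 are all 1, so H_0 = Z.
  H_1: rank ker ∂_1 − rank ∂_2 = (11 − 9) − 1 = 1, and the invariant factors of ∂_2 are all 1, so H_1 = Z.
  H_2: rank ker ∂_2 − rank ∂_3 = (1 − 1) − 0 = 0, and there is no ∂_3, so H_2 = 0.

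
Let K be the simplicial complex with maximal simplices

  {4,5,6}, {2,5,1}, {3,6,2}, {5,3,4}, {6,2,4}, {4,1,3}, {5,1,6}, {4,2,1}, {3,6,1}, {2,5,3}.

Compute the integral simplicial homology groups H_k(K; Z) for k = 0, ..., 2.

H_0 = Z,  H_1 = Z_2,  H_2 = 0.

Take the total order 1 < 2 < 3 < 4 < 5 < 6 on the vertex set. Then K (dimension 2) consists of the simplices:

  0-simplices (6): [1], [2], [3], [4], [5], [6]
  1-simplices (15): [1,2], [1,3], [1,4], [1,5], [1,6], [2,3], [2,4], [2,5], [2,6], [3,4], [3,5], [3,6], [4,5], [4,6], [5,6]
  2-simplices (10): [1,2,4], [1,2,5], [1,3,4], [1,3,6], [1,5,6], [2,3,5], [2,3,6], [2,4,6], [3,4,5], [4,5,6]

Hence C_0 ≅ Z^6, C_1 ≅ Z^15, C_2 ≅ Z^10.

The boundary map ∂_1: C_1 → C_0 maps an edge to its endpoints' difference, ∂[p,q] = q − p.
The 6×15 boundary matrix has rank 5 and Smith normal form diag(1,1,1,1,1).

The boundary map ∂_2: C_2 → C_1 acts by ∂[p,q,r] = [q,r] − [p,r] + [p,q]. For instance
  ∂[4,5,6] = [5,6] − [4,6] + [4,5],
  ∂[1,5,6] = [5,6] − [1,6] + [1,5].
The resulting 15×10 matrix has rank 10, and its Smith normal form has invariant factors (1,1,1,1,1,1,1,1,1,2).

From H_k ≅ ker(∂_k) / im(∂_{k+1}) we obtain:

  H_0: rank C_0 − rank ∂_1 = 6 − 5 = 1, and the invariant factors of ∂_1 are all 1, so H_0 = Z.
  H_1: rank ker ∂_1 − rank ∂_2 = (15 − 5) − 10 = 0, and ∂_2 has invariant factor 2 > 1, so H_1 = Z_2.
  H_2: rank ker ∂_2 − rank ∂_3 = (10 − 10) − 0 = 0, and there is no ∂_3, so H_2 = 0.

As a check, the Euler characteristic is 6 − 15 + 10 = 1, which agrees with 1 − 0 + 0 = 1.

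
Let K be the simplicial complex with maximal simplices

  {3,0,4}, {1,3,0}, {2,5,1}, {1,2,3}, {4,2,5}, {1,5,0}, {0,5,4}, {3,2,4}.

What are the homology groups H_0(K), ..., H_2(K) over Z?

We work with the vertex ordering 0 < 1 < 2 < 3 < 4 < 5. The simplices of K, each written with vertices in increasing order, are:

  0-simplices (6): [0], [1], [2], [3], [4], [5]
  1-simplices (12): [0,1], [0,3], [0,4], [0,5], [1,2], [1,3], [1,5], [2,3], [2,4], [2,5], [3,4], [4,5]
  2-simplices (8): [0,1,3], [0,1,5], [0,3,4], [0,4,5], [1,2,3], [1,2,5], [2,3,4], [2,4,5]

Hence C_0 ≅ Z^6, C_1 ≅ Z^12, C_2 ≅ Z^8.

∂_1: C_1 → C_0 maps an edge to its endpoints' difference, ∂[p,q] = q − p.
The 6×12 boundary matrix has rank 5 and Smith normal form diag(1,1,1,1,1).

∂_2: C_2 → C_1 acts by ∂[p,q,r] = [q,r] − [p,r] + [p,q]. For instance
  ∂[0,3,4] = [3,4] − [0,4] + [0,3],
  ∂[1,2,5] = [2,5] − [1,5] + [1,2].
As a 12×8 matrix over Z this has rank 7, with invariant factors (1,1,1,1,1,1,1).

Computing H_k = (kernel of ∂_k) / (image of ∂_{k+1}):

  H_0: rank C_0 − rank ∂_1 = 6 − 5 = 1, and the invariant factors of ∂_1 are all 1, so H_0 = Z.
  H_1: rank ker ∂_1 − rank ∂_2 = (12 − 5) − 7 = 0, and the invariant factors of ∂_2 are all 1, so H_1 = 0.
  H_2: rank ker ∂_2 − rank ∂_3 = (8 − 7) − 0 = 1, and there is no ∂_3, so H_2 = Z.

As a check, the Euler characteristic is 6 − 12 + 8 = 2, which agrees with 1 − 0 + 1 = 2.
(K is a triangulation of the 2-sphere S^2.)

H_0 ≅ Z,  H_1 = 0,  H_2 ≅ Z.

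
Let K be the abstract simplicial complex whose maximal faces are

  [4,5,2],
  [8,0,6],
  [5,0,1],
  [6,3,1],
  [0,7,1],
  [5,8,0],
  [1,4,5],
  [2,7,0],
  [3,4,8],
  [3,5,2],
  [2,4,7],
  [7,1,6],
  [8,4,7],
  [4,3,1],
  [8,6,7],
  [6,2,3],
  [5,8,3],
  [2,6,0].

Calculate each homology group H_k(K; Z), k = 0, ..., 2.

We work with the vertex ordering 0 < 1 < 2 < 3 < 4 < 5 < 6 < 7 < 8. The simplices of K, each written with vertices in increasing order, are:

  0-simplices (9): [0], [1], [2], [3], [4], [5], [6], [7], [8]
  1-simplices (27): (27 of them)
  2-simplices (18): [0,1,5], [0,1,7], [0,2,6], [0,2,7], [0,5,8], [0,6,8], [1,3,4], [1,3,6], [1,4,5], [1,6,7], [2,3,5], [2,3,6], [2,4,5], [2,4,7], [3,4,8], [3,5,8], [4,7,8], [6,7,8]

Hence C_0 ≅ Z^9, C_1 ≅ Z^27, C_2 ≅ Z^18.

Boundary ∂_1: C_1 → C_0 maps an edge to its endpoints' difference, ∂[p,q] = q − p.
As a 9×27 matrix over Z this has rank 8, with invariant factors (1,1,1,1,1,1,1,1).

The boundary map ∂_2: C_2 → C_1 maps a triangle to the signed sum of its edges. For instance
  ∂[1,3,4] = [3,4] − [1,4] + [1,3],
  ∂[0,2,6] = [2,6] − [0,6] + [0,2].
The resulting 27×18 matrix has rank 18, and its Smith normal form has invariant factors (1,1,1,1,1,1,1,1,1,1,1,1,1,1,1,1,1,2).

Now H_k = ker ∂_k / im ∂_{k+1}, so:

  H_0: rank C_0 − rank ∂_1 = 9 − 8 = 1, and the invariant factors of ∂_1 are all 1, so H_0 ≅ Z.
  H_1: rank ker ∂_1 − rank ∂_2 = (27 − 8) − 18 = 1, and ∂_2 has invariant factor 2 > 1, so H_1 ≅ Z × Z/2.
  H_2: rank ker ∂_2 − rank ∂_3 = (18 − 18) − 0 = 0, and there is no ∂_3, so H_2 ≅ 0.

(K is a triangulation of the Klein bottle.)

H_0 ≅ Z,  H_1 ≅ Z × Z/2,  H_2 = 0.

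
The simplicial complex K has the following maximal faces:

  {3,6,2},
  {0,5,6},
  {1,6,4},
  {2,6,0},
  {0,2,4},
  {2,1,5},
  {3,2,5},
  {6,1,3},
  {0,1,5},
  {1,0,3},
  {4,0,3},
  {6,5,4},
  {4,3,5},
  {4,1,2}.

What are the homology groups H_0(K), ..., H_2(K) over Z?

H_0 ≅ Z,  H_1 ≅ Z^2,  H_2 ≅ Z.

K has 7 vertices, 21 edges, 14 triangles.
rank ∂_0 = 0, rank ∂_1 = 6 ⇒ b_0 = 7 − 0 − 6 = 1; all invariant factors of ∂_1 are 1 so no torsion. So H_0 = Z.
rank ∂_1 = 6, rank ∂_2 = 13 ⇒ b_1 = 21 − 6 − 13 = 2; all invariant factors of ∂_2 are 1 so no torsion. So H_1 = Z^2.
rank ∂_2 = 13, rank ∂_3 = 0 ⇒ b_2 = 14 − 13 − 0 = 1. So H_2 = Z.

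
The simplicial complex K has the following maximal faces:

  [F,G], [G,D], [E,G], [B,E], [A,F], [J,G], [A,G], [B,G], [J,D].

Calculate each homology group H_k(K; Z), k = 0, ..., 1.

K has 7 vertices, 9 edges.
rank ∂_0 = 0, rank ∂_1 = 6 ⇒ b_0 = 7 − 0 − 6 = 1; all invariant factors of ∂_1 are 1 so no torsion. So H_0 ≅ Z.
rank ∂_1 = 6, rank ∂_2 = 0 ⇒ b_1 = 9 − 6 − 0 = 3. So H_1 ≅ Z^3.

H_0 = Z,  H_1 = Z^3.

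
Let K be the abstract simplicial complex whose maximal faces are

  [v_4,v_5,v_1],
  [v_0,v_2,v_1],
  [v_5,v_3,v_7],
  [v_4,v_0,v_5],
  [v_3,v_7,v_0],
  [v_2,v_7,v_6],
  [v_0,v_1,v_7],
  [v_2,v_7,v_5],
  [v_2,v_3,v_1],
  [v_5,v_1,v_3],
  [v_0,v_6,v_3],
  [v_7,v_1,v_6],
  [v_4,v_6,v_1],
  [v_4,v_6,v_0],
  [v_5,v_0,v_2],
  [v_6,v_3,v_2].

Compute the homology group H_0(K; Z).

Fix the vertex order v_0 < v_1 < v_2 < v_3 < v_4 < v_5 < v_6 < v_7 and write every simplex with vertices in increasing order. Then dim K = 2 and the simplices of K are:

  0-simplices (8): [v_0], [v_1], [v_2], [v_3], [v_4], [v_5], [v_6], [v_7]
  1-simplices (24): (24 of them)
  2-simplices (16): (16 of them)

giving chain groups C_0 ≅ Z^8, C_1 ≅ Z^24, C_2 ≅ Z^16.

∂_1: C_1 → C_0 sends each edge [p,q] (with p < q) to q − p.
This gives a 8×24 integer matrix of rank 7; reducing to Smith normal form yields diagonal entries (1,1,1,1,1,1,1).

The boundary map ∂_2: C_2 → C_1 acts by ∂[p,q,r] = [q,r] − [p,r] + [p,q]. For instance
  ∂[v_2,v_3,v_6] = [v_3,v_6] − [v_2,v_6] + [v_2,v_3],
  ∂[v_0,v_3,v_6] = [v_3,v_6] − [v_0,v_6] + [v_0,v_3].
As a 24×16 matrix over Z this has rank 15, with invariant factors (1,1,1,1,1,1,1,1,1,1,1,1,1,1,1).

Computing H_k = (kernel of ∂_k) / (image of ∂_{k+1}):

  H_0: rank C_0 − rank ∂_1 = 8 − 7 = 1, and the invariant factors of ∂_1 are all 1, so H_0 ≅ Z.

(K is a triangulation of the torus T^2.)

H_0 = Z.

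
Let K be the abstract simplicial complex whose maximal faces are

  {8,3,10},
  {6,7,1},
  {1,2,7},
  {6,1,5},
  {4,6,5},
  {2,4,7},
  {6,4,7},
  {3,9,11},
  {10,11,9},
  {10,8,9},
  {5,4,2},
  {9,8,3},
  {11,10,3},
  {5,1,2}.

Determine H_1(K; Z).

Order the vertices as 1 < 2 < 3 < 4 < 5 < 6 < 7 < 8 < 9 < 10 < 11. Listing each simplex with vertices in this order, K has dimension 2 with simplices:

  0-simplices (11): [1], [2], [3], [4], [5], [6], [7], [8], [9], [10], [11]
  1-simplices (21): [1,2], [1,5], [1,6], [1,7], [2,4], [2,5], [2,7], [3,8], [3,9], [3,10], [3,11], [4,5], [4,6], [4,7], [5,6], [6,7], [8,9], [8,10], [9,10], [9,11], [10,11]
  2-simplices (14): [1,2,5], [1,2,7], [1,5,6], [1,6,7], [2,4,5], [2,4,7], [3,8,9], [3,8,10], [3,9,11], [3,10,11], [4,5,6], [4,6,7], [8,9,10], [9,10,11]

giving chain groups C_0 ≅ Z^11, C_1 ≅ Z^21, C_2 ≅ Z^14.

∂_1: C_1 → C_0 maps an edge to its endpoints' difference, ∂[p,q] = q − p. For instance
  ∂[5,6] = [6] − [5].
The resulting 11×21 matrix has rank 9, and its Smith normal form has invariant factors (1,1,1,1,1,1,1,1,1).

The boundary map ∂_2: C_2 → C_1 acts by ∂[p,q,r] = [q,r] − [p,r] + [p,q]. For instance
  ∂[1,6,7] = [6,7] − [1,7] + [1,6],
  ∂[1,2,7] = [2,7] − [1,7] + [1,2].
As a 21×14 matrix over Z this has rank 12, with invariant factors (1,1,1,1,1,1,1,1,1,1,1,1).

Now H_k = ker ∂_k / im ∂_{k+1}, so:

  H_1: rank ker ∂_1 − rank ∂_2 = (21 − 9) − 12 = 0, and the invariant factors of ∂_2 are all 1, so H_1 = 0.

(K is a triangulation of the disjoint union of the 2-sphere S^2 and the 2-sphere S^2.)

H_1 ≅ 0.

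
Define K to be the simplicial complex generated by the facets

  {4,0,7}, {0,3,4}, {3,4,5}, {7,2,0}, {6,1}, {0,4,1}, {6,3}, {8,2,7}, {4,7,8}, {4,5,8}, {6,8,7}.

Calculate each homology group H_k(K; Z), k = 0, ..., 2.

H_0 = Z,  H_1 = Z^2,  H_2 = 0.

Order the vertices as 0 < 1 < 2 < 3 < 4 < 5 < 6 < 7 < 8. Listing each simplex with vertices in this order, K has dimension 2 with simplices:

  0-simplices (9): [0], [1], [2], [3], [4], [5], [6], [7], [8]
  1-simplices (19): [0,1], [0,2], [0,3], [0,4], [0,7], [1,4], [1,6], [2,7], [2,8], [3,4], [3,5], [3,6], [4,5], [4,7], [4,8], [5,8], [6,7], [6,8], [7,8]
  2-simplices (9): [0,1,4], [0,2,7], [0,3,4], [0,4,7], [2,7,8], [3,4,5], [4,5,8], [4,7,8], [6,7,8]

Hence C_0 ≅ Z^9, C_1 ≅ Z^19, C_2 ≅ Z^9.

The boundary map ∂_1: C_1 → C_0 is given by ∂[p,q] = [q] − [p].
The resulting 9×19 matrix has rank 8, and its Smith normal form has invariant factors (1,1,1,1,1,1,1,1).

Boundary ∂_2: C_2 → C_1 sends each 2-simplex [p,q,r] to [q,r] − [p,r] + [p,q]. For instance
  ∂[0,1,4] = [1,4] − [0,4] + [0,1],
  ∂[2,7,8] = [7,8] − [2,8] + [2,7].
The resulting 19×9 matrix has rank 9, and its Smith normal form has invariant factors (1,1,1,1,1,1,1,1,1).

Now H_k = ker ∂_k / im ∂_{k+1}, so:

  H_0: rank C_0 − rank ∂_1 = 9 − 8 = 1, and the invariant factors of ∂_1 are all 1, so H_0 ≅ Z.
  H_1: rank ker ∂_1 − rank ∂_2 = (19 − 8) − 9 = 2, and the invariant factors of ∂_2 are all 1, so H_1 ≅ Z^2.
  H_2: rank ker ∂_2 − rank ∂_3 = (9 − 9) − 0 = 0, and there is no ∂_3, so H_2 ≅ 0.

As a check, the Euler characteristic is 9 − 19 + 9 = -1, which agrees with 1 − 2 + 0 = -1.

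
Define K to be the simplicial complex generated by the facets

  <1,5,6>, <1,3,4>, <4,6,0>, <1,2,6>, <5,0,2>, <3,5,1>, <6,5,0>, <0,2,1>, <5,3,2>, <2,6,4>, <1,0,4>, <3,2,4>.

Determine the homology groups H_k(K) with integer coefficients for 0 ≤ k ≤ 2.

H_0 = Z,  H_1 = Z/2,  H_2 = 0.

Order the vertices as 0 < 1 < 2 < 3 < 4 < 5 < 6. Listing each simplex with vertices in this order, K has dimension 2 with simplices:

  0-simplices (7): [0], [1], [2], [3], [4], [5], [6]
  1-simplices (18): [0,1], [0,2], [0,4], [0,5], [0,6], [1,2], [1,3], [1,4], [1,5], [1,6], [2,3], [2,4], [2,5], [2,6], [3,4], [3,5], [4,6], [5,6]
  2-simplices (12): [0,1,2], [0,1,4], [0,2,5], [0,4,6], [0,5,6], [1,2,6], [1,3,4], [1,3,5], [1,5,6], [2,3,4], [2,3,5], [2,4,6]

giving chain groups C_0 ≅ Z^7, C_1 ≅ Z^18, C_2 ≅ Z^12.

Boundary ∂_1: C_1 → C_0 is given by ∂[p,q] = [q] − [p].
The resulting 7×18 matrix has rank 6, and its Smith normal form has invariant factors (1,1,1,1,1,1).

The boundary map ∂_2: C_2 → C_1 maps a triangle to the signed sum of its edges. For instance
  ∂[2,3,5] = [3,5] − [2,5] + [2,3],
  ∂[0,4,6] = [4,6] − [0,6] + [0,4].
This gives a 18×12 integer matrix of rank 12; reducing to Smith normal form yields diagonal entries (1,1,1,1,1,1,1,1,1,1,1,2).

Computing H_k = (kernel of ∂_k) / (image of ∂_{k+1}):

  H_0: rank C_0 − rank ∂_1 = 7 − 6 = 1, and the invariant factors of ∂_1 are all 1, so H_0 = Z.
  H_1: rank ker ∂_1 − rank ∂_2 = (18 − 6) − 12 = 0, and ∂_2 has invariant factor 2 > 1, so H_1 = Z/2.
  H_2: rank ker ∂_2 − rank ∂_3 = (12 − 12) − 0 = 0, and there is no ∂_3, so H_2 = 0.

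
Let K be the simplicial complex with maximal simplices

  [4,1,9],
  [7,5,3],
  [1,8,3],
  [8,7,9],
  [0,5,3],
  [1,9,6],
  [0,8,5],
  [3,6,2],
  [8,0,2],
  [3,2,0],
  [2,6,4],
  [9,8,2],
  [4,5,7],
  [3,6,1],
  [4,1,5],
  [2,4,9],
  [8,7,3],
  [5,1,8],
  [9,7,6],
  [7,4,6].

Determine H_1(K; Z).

H_1 ≅ Z ⊕ Z/2.

K has 10 vertices, 30 edges, 20 triangles.
rank ∂_1 = 9, rank ∂_2 = 20 ⇒ b_1 = 30 − 9 − 20 = 1; ∂_2 has invariant factor(s) [2] giving torsion. So H_1 ≅ Z ⊕ Z/2.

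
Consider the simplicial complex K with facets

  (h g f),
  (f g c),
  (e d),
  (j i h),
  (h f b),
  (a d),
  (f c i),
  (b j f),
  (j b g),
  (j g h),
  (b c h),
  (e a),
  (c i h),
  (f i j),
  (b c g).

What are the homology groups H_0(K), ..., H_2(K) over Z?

H_0 ≅ Z^2,  H_1 ≅ Z ⊕ Z/2,  H_2 = 0.

Fix the vertex order a < b < c < d < e < f < g < h < i < j and write every simplex with vertices in increasing order. Then dim K = 2 and the simplices of K are:

  0-simplices (10): a, b, c, d, e, f, g, h, i, j
  1-simplices (21): ad, ae, bc, bf, bg, bh, bj, cf, cg, ch, ci, de, fg, fh, fi, fj, gh, gj, hi, hj, ij
  2-simplices (12): bcg, bch, bfh, bfj, bgj, cfg, cfi, chi, fgh, fij, ghj, hij

giving chain groups C_0 ≅ Z^10, C_1 ≅ Z^21, C_2 ≅ Z^12.

The boundary map ∂_1: C_1 → C_0 maps an edge to its endpoints' difference, ∂[p,q] = q − p. For instance
  ∂cg = g − c.
The resulting 10×21 matrix has rank 8, and its Smith normal form has invariant factors (1,1,1,1,1,1,1,1).

The boundary map ∂_2: C_2 → C_1 maps a triangle to the signed sum of its edges. For instance
  ∂cfg = fg − cg + cf,
  ∂cfi = fi − ci + cf.
The resulting 21×12 matrix has rank 12, and its Smith normal form has invariant factors (1,1,1,1,1,1,1,1,1,1,1,2).

From H_k ≅ ker(∂_k) / im(∂_{k+1}) we obtain:

  H_0: rank C_0 − rank ∂_1 = 10 − 8 = 2, and the invariant factors of ∂_1 are all 1, so H_0 ≅ Z^2.
  H_1: rank ker ∂_1 − rank ∂_2 = (21 − 8) − 12 = 1, and ∂_2 has invariant factor 2 > 1, so H_1 ≅ Z ⊕ Z/2.
  H_2: rank ker ∂_2 − rank ∂_3 = (12 − 12) − 0 = 0, and there is no ∂_3, so H_2 ≅ 0.

As a check, the Euler characteristic is 10 − 21 + 12 = 1, which agrees with 2 − 1 + 0 = 1.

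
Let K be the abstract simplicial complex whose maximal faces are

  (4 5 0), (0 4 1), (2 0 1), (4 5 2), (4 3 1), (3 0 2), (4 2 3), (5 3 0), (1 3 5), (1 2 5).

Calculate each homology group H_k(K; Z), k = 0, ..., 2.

H_0 = Z,  H_1 = Z/2Z,  H_2 = 0.

Take the total order 0 < 1 < 2 < 3 < 4 < 5 on the vertex set. Then K (dimension 2) consists of the simplices:

  0-simplices (6): [0], [1], [2], [3], [4], [5]
  1-simplices (15): [0,1], [0,2], [0,3], [0,4], [0,5], [1,2], [1,3], [1,4], [1,5], [2,3], [2,4], [2,5], [3,4], [3,5], [4,5]
  2-simplices (10): [0,1,2], [0,1,4], [0,2,3], [0,3,5], [0,4,5], [1,2,5], [1,3,4], [1,3,5], [2,3,4], [2,4,5]

giving chain groups C_0 ≅ Z^6, C_1 ≅ Z^15, C_2 ≅ Z^10.

Boundary ∂_1: C_1 → C_0 maps an edge to its endpoints' difference, ∂[p,q] = q − p. For instance
  ∂[0,1] = [1] − [0].
This gives a 6×15 integer matrix of rank 5; reducing to Smith normal form yields diagonal entries (1,1,1,1,1).

∂_2: C_2 → C_1 acts by ∂[p,q,r] = [q,r] − [p,r] + [p,q]. For instance
  ∂[0,1,2] = [1,2] − [0,2] + [0,1],
  ∂[0,3,5] = [3,5] − [0,5] + [0,3].
As a 15×10 matrix over Z this has rank 10, with invariant factors (1,1,1,1,1,1,1,1,1,2).

Reading off H_k = ker ∂_k / im ∂_{k+1}:

  H_0: rank C_0 − rank ∂_1 = 6 − 5 = 1, and the invariant factors of ∂_1 are all 1, so H_0 ≅ Z.
  H_1: rank ker ∂_1 − rank ∂_2 = (15 − 5) − 10 = 0, and ∂_2 has invariant factor 2 > 1, so H_1 ≅ Z/2Z.
  H_2: rank ker ∂_2 − rank ∂_3 = (10 − 10) − 0 = 0, and there is no ∂_3, so H_2 ≅ 0.

As a check, the Euler characteristic is 6 − 15 + 10 = 1, which agrees with 1 − 0 + 0 = 1.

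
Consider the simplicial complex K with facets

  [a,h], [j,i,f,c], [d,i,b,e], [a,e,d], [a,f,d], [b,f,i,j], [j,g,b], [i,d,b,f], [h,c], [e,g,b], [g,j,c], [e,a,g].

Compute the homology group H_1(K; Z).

K has 10 vertices, 25 edges, 19 triangles, 4 3-simplices.
rank ∂_1 = 9, rank ∂_2 = 15 ⇒ b_1 = 25 − 9 − 15 = 1; all invariant factors of ∂_2 are 1 so no torsion. So H_1 ≅ Z.

H_1 = Z.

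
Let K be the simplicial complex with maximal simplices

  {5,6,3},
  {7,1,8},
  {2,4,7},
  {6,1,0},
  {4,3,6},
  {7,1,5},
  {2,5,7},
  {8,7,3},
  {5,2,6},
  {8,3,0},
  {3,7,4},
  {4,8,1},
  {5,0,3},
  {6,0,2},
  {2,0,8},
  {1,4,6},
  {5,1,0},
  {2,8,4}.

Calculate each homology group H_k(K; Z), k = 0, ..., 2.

H_0 ≅ Z,  H_1 ≅ Z × Z/2,  H_2 = 0.

Order the vertices as 0 < 1 < 2 < 3 < 4 < 5 < 6 < 7 < 8. Listing each simplex with vertices in this order, K has dimension 2 with simplices:

  0-simplices (9): [0], [1], [2], [3], [4], [5], [6], [7], [8]
  1-simplices (27): (27 of them)
  2-simplices (18): [0,1,5], [0,1,6], [0,2,6], [0,2,8], [0,3,5], [0,3,8], [1,4,6], [1,4,8], [1,5,7], [1,7,8], [2,4,7], [2,4,8], [2,5,6], [2,5,7], [3,4,6], [3,4,7], [3,5,6], [3,7,8]

giving chain groups C_0 ≅ Z^9, C_1 ≅ Z^27, C_2 ≅ Z^18.

The boundary map ∂_1: C_1 → C_0 maps an edge to its endpoints' difference, ∂[p,q] = q − p. For instance
  ∂[2,7] = [7] − [2].
As a 9×27 matrix over Z this has rank 8, with invariant factors (1,1,1,1,1,1,1,1).

∂_2: C_2 → C_1 sends each 2-simplex [p,q,r] to [q,r] − [p,r] + [p,q]. For instance
  ∂[2,5,6] = [5,6] − [2,6] + [2,5],
  ∂[0,1,6] = [1,6] − [0,6] + [0,1].
As a 27×18 matrix over Z this has rank 18, with invariant factors (1,1,1,1,1,1,1,1,1,1,1,1,1,1,1,1,1,2).

From H_k ≅ ker(∂_k) / im(∂_{k+1}) we obtain:

  H_0: rank C_0 − rank ∂_1 = 9 − 8 = 1, and the invariant factors of ∂_1 are all 1, so H_0 = Z.
  H_1: rank ker ∂_1 − rank ∂_2 = (27 − 8) − 18 = 1, and ∂_2 has invariant factor 2 > 1, so H_1 = Z × Z/2.
  H_2: rank ker ∂_2 − rank ∂_3 = (18 − 18) − 0 = 0, and there is no ∂_3, so H_2 = 0.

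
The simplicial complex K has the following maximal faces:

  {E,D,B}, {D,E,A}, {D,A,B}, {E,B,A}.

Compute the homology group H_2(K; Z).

H_2 = Z.

K has 4 vertices, 6 edges, 4 triangles.
rank ∂_2 = 3, rank ∂_3 = 0 ⇒ b_2 = 4 − 3 − 0 = 1. So H_2 ≅ Z.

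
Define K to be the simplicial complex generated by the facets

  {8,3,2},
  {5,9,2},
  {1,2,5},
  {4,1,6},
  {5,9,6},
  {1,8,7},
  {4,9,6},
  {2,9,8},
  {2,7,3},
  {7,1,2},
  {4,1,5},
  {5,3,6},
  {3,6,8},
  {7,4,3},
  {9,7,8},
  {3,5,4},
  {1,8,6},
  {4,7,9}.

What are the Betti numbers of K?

b_0 = 1, b_1 = 1, b_2 = 0.

Fix the vertex order 1 < 2 < 3 < 4 < 5 < 6 < 7 < 8 < 9 and write every simplex with vertices in increasing order. Then dim K = 2 and the simplices of K are:

  0-simplices (9): [1], [2], [3], [4], [5], [6], [7], [8], [9]
  1-simplices (27): (27 of them)
  2-simplices (18): [1,2,5], [1,2,7], [1,4,5], [1,4,6], [1,6,8], [1,7,8], [2,3,7], [2,3,8], [2,5,9], [2,8,9], [3,4,5], [3,4,7], [3,5,6], [3,6,8], [4,6,9], [4,7,9], [5,6,9], [7,8,9]

so the chain groups are C_0 ≅ Z^9, C_1 ≅ Z^27, C_2 ≅ Z^18.

∂_1: C_1 → C_0 sends each edge [p,q] (with p < q) to q − p.
The 9×27 boundary matrix has rank 8 and Smith normal form diag(1,1,1,1,1,1,1,1).

∂_2: C_2 → C_1 sends each 2-simplex [p,q,r] to [q,r] − [p,r] + [p,q]. For instance
  ∂[3,5,6] = [5,6] − [3,6] + [3,5],
  ∂[1,2,5] = [2,5] − [1,5] + [1,2].
The resulting 27×18 matrix has rank 18, and its Smith normal form has invariant factors (1,1,1,1,1,1,1,1,1,1,1,1,1,1,1,1,1,2).

Computing H_k = (kernel of ∂_k) / (image of ∂_{k+1}):

  H_0: rank C_0 − rank ∂_1 = 9 − 8 = 1, and the invariant factors of ∂_1 are all 1, so H_0 = Z.
  H_1: rank ker ∂_1 − rank ∂_2 = (27 − 8) − 18 = 1, and ∂_2 has invariant factor 2 > 1, so H_1 = Z ⊕ Z/2Z.
  H_2: rank ker ∂_2 − rank ∂_3 = (18 − 18) − 0 = 0, and there is no ∂_3, so H_2 = 0.

As a check, the Euler characteristic is 9 − 27 + 18 = 0, which agrees with 1 − 1 + 0 = 0.

Hence the Betti numbers are b_0 = 1, b_1 = 1, b_2 = 0.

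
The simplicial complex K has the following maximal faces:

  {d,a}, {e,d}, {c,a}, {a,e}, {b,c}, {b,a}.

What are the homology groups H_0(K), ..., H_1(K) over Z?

Take the total order a < b < c < d < e on the vertex set. Then K (dimension 1) consists of the simplices:

  0-simplices (5): a, b, c, d, e
  1-simplices (6): ab, ac, ad, ae, bc, de

giving chain groups C_0 ≅ Z^5, C_1 ≅ Z^6.

∂_1: C_1 → C_0 is given by ∂[p,q] = [q] − [p].
This gives a 5×6 integer matrix of rank 4; reducing to Smith normal form yields diagonal entries (1,1,1,1).

Now H_k = ker ∂_k / im ∂_{k+1}, so:

  H_0: rank C_0 − rank ∂_1 = 5 − 4 = 1, and the invariant factors of ∂_1 are all 1, so H_0 ≅ Z.
  H_1: rank ker ∂_1 − rank ∂_2 = (6 − 4) − 0 = 2, and there is no ∂_2, so H_1 ≅ Z^2.

As a check, the Euler characteristic is 5 − 6 = -1, which agrees with 1 − 2 = -1.

H_0 ≅ Z,  H_1 ≅ Z^2.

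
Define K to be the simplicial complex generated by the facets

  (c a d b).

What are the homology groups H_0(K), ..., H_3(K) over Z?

H_0 = Z,  H_1 = 0,  H_2 = 0,  H_3 = 0.

Take the total order a < b < c < d on the vertex set. Then K (dimension 3) consists of the simplices:

  0-simplices (4): a, b, c, d
  1-simplices (6): ab, ac, ad, bc, bd, cd
  2-simplices (4): abc, abd, acd, bcd
  3-simplices (1): abcd

giving chain groups C_0 ≅ Z^4, C_1 ≅ Z^6, C_2 ≅ Z^4, C_3 ≅ Z^1.

The boundary map ∂_1: C_1 → C_0 sends each edge [p,q] (with p < q) to q − p. For instance
  ∂cd = d − c.
This gives a 4×6 integer matrix of rank 3; reducing to Smith normal form yields diagonal entries (1,1,1).

Boundary ∂_2: C_2 → C_1 maps a triangle to the signed sum of its edges. For instance
  ∂acd = cd − ad + ac,
  ∂bcd = cd − bd + bc.
As a 6×4 matrix over Z this has rank 3, with invariant factors (1,1,1).

∂_3: C_3 → C_2 sends each 3-simplex σ to the alternating sum Σ_i (−1)^i (σ with its i-th vertex removed). For instance
  ∂abcd = bcd − acd + abd − abc.
This gives a 4×1 integer matrix of rank 1; reducing to Smith normal form yields diagonal entries (1).

Computing H_k = (kernel of ∂_k) / (image of ∂_{k+1}):

  H_0: rank C_0 − rank ∂_1 = 4 − 3 = 1, and the invariant factors of ∂_1 are all 1, so H_0 ≅ Z.
  H_1: rank ker ∂_1 − rank ∂_2 = (6 − 3) − 3 = 0, and the invariant factors of ∂_2 are all 1, so H_1 ≅ 0.
  H_2: rank ker ∂_2 − rank ∂_3 = (4 − 3) − 1 = 0, and the invariant factors of ∂_3 are all 1, so H_2 ≅ 0.
  H_3: rank ker ∂_3 − rank ∂_4 = (1 − 1) − 0 = 0, and there is no ∂_4, so H_3 ≅ 0.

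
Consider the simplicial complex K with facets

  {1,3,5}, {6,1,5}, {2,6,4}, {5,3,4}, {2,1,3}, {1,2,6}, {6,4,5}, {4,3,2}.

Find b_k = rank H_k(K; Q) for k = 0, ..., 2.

Take the total order 1 < 2 < 3 < 4 < 5 < 6 on the vertex set. Then K (dimension 2) consists of the simplices:

  0-simplices (6): [1], [2], [3], [4], [5], [6]
  1-simplices (12): [1,2], [1,3], [1,5], [1,6], [2,3], [2,4], [2,6], [3,4], [3,5], [4,5], [4,6], [5,6]
  2-simplices (8): [1,2,3], [1,2,6], [1,3,5], [1,5,6], [2,3,4], [2,4,6], [3,4,5], [4,5,6]

Hence C_0 ≅ Z^6, C_1 ≅ Z^12, C_2 ≅ Z^8.

∂_1: C_1 → C_0 maps an edge to its endpoints' difference, ∂[p,q] = q − p.
The 6×12 boundary matrix has rank 5 and Smith normal form diag(1,1,1,1,1).

The boundary map ∂_2: C_2 → C_1 maps a triangle to the signed sum of its edges. For instance
  ∂[2,4,6] = [4,6] − [2,6] + [2,4],
  ∂[1,2,6] = [2,6] − [1,6] + [1,2].
As a 12×8 matrix over Z this has rank 7, with invariant factors (1,1,1,1,1,1,1).

Reading off H_k = ker ∂_k / im ∂_{k+1}:

  H_0: rank C_0 − rank ∂_1 = 6 − 5 = 1, and the invariant factors of ∂_1 are all 1, so H_0 ≅ Z.
  H_1: rank ker ∂_1 − rank ∂_2 = (12 − 5) − 7 = 0, and the invariant factors of ∂_2 are all 1, so H_1 ≅ 0.
  H_2: rank ker ∂_2 − rank ∂_3 = (8 − 7) − 0 = 1, and there is no ∂_3, so H_2 ≅ Z.

As a check, the Euler characteristic is 6 − 12 + 8 = 2, which agrees with 1 − 0 + 1 = 2.
(K is a triangulation of the 2-sphere S^2.)

Hence the Betti numbers are b_0 = 1, b_1 = 0, b_2 = 1.

b_0 = 1, b_1 = 0, b_2 = 1.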